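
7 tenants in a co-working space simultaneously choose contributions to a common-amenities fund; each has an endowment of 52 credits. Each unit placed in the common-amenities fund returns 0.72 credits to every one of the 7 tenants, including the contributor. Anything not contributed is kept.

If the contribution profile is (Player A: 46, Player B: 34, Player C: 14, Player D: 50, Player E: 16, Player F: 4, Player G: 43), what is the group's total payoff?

1200.28 credits

Total contributed: 46 + 34 + 14 + 50 + 16 + 4 + 43 = 207; total kept: 7 × 52 − 207 = 157.
The common-amenities fund pays out 0.72 × 7 × 207 = 1043.28 in aggregate.
Group total = 157 + 1043.28 = 1200.28.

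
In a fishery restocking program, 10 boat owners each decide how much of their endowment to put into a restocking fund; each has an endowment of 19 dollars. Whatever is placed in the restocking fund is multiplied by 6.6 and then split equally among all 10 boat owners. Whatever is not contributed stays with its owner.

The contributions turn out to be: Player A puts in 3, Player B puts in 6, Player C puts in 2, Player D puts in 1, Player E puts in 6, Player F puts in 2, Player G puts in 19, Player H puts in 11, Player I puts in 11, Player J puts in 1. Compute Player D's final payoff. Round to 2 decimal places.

Total contributed: 3 + 6 + 2 + 1 + 6 + 2 + 19 + 11 + 11 + 1 = 62.
Each receives 6.6 × 62 / 10 = 40.92 from the restocking fund.
Player D keeps 19 − 1 = 18, so Player D's payoff is 18 + 40.92 = 58.92.

58.92 dollars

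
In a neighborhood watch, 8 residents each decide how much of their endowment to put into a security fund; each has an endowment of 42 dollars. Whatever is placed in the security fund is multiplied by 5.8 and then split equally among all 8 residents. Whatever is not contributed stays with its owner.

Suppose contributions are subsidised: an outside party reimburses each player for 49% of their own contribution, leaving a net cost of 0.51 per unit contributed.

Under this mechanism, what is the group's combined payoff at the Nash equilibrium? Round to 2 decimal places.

2113.44 dollars

With the mechanism, a contributed unit returns (5.8/8) / 0.51 = 1.4216 per unit of net cost to the contributor — now above 1 — so contributing fully is weakly dominant for every player.
At the Nash equilibrium everyone contributes 42. Group total payoff = 8 × (42 × 0.49 + 5.8 × 42) = 2113.44.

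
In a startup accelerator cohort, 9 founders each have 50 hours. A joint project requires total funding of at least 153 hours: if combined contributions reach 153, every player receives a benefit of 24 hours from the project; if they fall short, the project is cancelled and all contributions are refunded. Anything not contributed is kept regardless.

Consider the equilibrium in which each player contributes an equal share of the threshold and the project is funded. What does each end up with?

Equal share of the threshold: 153/9 = 17.
At this profile no one gains by cutting their contribution: any cut drops the total below 153, the project is cancelled, contributions are refunded, and the deviator ends with 50, which is less than 50 − 17 + 24 = 57. Contributing more than 17 just wastes the excess. So contributing exactly 17 is a best response.
Each player's payoff: 50 − 17 + 24 = 57.

57 hours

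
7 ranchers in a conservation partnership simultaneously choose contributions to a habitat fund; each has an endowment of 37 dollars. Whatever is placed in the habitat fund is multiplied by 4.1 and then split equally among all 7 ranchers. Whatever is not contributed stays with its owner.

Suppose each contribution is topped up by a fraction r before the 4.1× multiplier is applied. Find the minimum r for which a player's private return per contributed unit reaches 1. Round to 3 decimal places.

0.707

With matching at rate r, one contributed unit becomes (1 + r) in the habitat fund and returns 4.1 × (1 + r) / 7 to the contributor.
Setting this equal to 1: 1 + r = 7/4.1 = 1.7073.
So the minimum matching rate is r = 1.7073 − 1 = 0.707.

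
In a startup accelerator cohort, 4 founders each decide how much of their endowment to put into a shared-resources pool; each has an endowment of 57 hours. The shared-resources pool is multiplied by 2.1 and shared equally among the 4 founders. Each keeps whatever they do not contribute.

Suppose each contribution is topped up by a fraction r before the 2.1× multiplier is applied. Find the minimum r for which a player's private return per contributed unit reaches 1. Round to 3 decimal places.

With matching at rate r, one contributed unit becomes (1 + r) in the shared-resources pool and returns 2.1 × (1 + r) / 4 to the contributor.
Setting this equal to 1: 1 + r = 4/2.1 = 1.9048.
So the minimum matching rate is r = 1.9048 − 1 = 0.905.

0.905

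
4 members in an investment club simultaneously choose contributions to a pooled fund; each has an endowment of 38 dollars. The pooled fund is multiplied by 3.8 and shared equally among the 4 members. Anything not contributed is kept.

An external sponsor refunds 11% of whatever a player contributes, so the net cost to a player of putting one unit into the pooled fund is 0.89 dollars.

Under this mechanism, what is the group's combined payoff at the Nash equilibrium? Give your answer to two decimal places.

The effective private return per unit is now (3.8/4) / 0.89 = 1.0674 > 1, so every player's dominant strategy flips to full contribution.
So the Nash equilibrium is full contribution by all 4; the group earns 4 × (38 × 0.11 + 3.8 × 38) = 594.32.

594.32 dollars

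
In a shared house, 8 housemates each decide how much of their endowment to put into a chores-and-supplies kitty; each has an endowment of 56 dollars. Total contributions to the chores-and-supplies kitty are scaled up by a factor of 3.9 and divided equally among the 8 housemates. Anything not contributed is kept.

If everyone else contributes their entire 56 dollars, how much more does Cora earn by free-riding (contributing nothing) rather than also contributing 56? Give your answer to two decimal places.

28.70 dollars

Switching from a contribution of 56 to 0 lets Cora keep an extra 56 dollars, but lowers the chores-and-supplies kitty by 56, which costs Cora their own share of that drop: 3.9/8 × 56 = 27.30.
Net gain = 56 − 27.30 = 28.70. The private return per contributed unit (0.4875) is below 1, so free-riding is indeed the best response regardless of what the others do.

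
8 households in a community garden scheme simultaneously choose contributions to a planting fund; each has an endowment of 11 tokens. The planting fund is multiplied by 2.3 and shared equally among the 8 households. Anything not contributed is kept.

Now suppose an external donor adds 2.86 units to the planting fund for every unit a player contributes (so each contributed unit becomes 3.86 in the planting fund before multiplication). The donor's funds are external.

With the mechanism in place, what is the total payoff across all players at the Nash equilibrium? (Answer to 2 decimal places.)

781.26 tokens

With the mechanism, a contributed unit returns 2.3 × 3.86 / 8 = 1.1098 per unit of net cost to the contributor — now above 1 — so contributing fully is weakly dominant for every player.
So the Nash equilibrium is full contribution by all 8; the group earns 2.3 × 3.86 × 88 = 781.26.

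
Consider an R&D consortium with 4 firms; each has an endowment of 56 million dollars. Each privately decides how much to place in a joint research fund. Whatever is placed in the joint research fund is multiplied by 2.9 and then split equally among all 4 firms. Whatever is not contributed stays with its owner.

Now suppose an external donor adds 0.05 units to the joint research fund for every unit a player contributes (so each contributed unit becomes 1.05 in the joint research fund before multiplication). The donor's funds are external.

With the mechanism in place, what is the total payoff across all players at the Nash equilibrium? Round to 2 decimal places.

224.00 million dollars

The effective private return is 2.9 × 1.05 / 4 = 0.7613, which is still under 1, so the mechanism doesn't change anyone's dominant strategy: zero contribution.
At the Nash equilibrium no one contributes; group total payoff = 4 × 56 = 224.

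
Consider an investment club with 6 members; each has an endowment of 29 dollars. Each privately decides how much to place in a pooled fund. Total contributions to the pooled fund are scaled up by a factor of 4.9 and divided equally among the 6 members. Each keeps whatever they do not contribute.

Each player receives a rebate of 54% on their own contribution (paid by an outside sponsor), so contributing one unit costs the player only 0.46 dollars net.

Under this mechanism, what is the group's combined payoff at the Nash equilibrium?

With the mechanism, a contributed unit returns (4.9/6) / 0.46 = 1.7754 per unit of net cost to the contributor — now above 1 — so contributing fully is weakly dominant for every player.
So the Nash equilibrium is full contribution by all 6; the group earns 6 × (29 × 0.54 + 4.9 × 29) = 946.56.

946.56 dollars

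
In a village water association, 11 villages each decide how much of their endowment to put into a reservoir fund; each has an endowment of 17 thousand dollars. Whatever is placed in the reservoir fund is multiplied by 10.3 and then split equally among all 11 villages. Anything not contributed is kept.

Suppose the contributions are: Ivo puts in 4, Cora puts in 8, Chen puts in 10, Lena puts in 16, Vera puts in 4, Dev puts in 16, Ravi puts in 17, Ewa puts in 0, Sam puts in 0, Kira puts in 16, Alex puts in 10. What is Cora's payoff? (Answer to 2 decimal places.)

Total contributed: 4 + 8 + 10 + 16 + 4 + 16 + 17 + 0 + 0 + 16 + 10 = 101.
Each receives 10.3 × 101 / 11 = 94.57 from the reservoir fund.
Cora keeps 17 − 8 = 9, so Cora's payoff is 9 + 94.57 = 103.57.

103.57 thousand dollars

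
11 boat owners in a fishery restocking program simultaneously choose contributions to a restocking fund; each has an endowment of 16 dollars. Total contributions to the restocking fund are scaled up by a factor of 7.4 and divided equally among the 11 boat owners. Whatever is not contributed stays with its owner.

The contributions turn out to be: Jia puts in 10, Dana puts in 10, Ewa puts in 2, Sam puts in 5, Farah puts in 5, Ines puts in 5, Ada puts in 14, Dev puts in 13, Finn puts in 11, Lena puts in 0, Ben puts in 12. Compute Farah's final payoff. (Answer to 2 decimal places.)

69.53 dollars

Total contributed: 10 + 10 + 2 + 5 + 5 + 5 + 14 + 13 + 11 + 0 + 12 = 87.
Each receives 7.4 × 87 / 11 = 58.53 from the restocking fund.
Farah keeps 16 − 5 = 11, so Farah's payoff is 11 + 58.53 = 69.53.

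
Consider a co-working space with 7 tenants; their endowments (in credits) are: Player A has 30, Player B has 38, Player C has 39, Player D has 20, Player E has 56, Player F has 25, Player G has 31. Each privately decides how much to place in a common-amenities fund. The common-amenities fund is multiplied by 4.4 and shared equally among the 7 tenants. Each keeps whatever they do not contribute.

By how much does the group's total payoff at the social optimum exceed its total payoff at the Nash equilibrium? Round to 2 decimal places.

The private return per contributed unit is 4.4/7 = 0.6286 < 1 for every player regardless of endowment, so the Nash equilibrium is zero contribution and the group total is Σ E_j = 30 + 38 + 39 + 20 + 56 + 25 + 31 = 239.
Each contributed unit returns 4.400 to the group, so the social optimum is full contribution by everyone: group total = 4.400 × 239 = 1051.60.
Efficiency loss = (4.400 − 1) × 239 = 812.60.

812.60 credits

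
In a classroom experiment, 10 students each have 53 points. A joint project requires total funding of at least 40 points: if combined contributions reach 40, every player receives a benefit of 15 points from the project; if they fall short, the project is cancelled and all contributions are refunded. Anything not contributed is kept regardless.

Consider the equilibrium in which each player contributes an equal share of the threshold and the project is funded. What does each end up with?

Equal share of the threshold: 40/10 = 4.
At this profile no one gains by cutting their contribution: any cut drops the total below 40, the project is cancelled, contributions are refunded, and the deviator ends with 53, which is less than 53 − 4 + 15 = 64. Contributing more than 4 just wastes the excess. So contributing exactly 4 is a best response.
Each player's payoff: 53 − 4 + 15 = 64.

64 points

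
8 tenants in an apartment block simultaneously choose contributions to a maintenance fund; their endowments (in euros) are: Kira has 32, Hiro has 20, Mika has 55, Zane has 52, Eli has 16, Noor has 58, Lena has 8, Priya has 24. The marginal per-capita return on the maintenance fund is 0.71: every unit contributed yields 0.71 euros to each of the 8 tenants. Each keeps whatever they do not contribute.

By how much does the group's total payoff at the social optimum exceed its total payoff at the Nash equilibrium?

The private return per contributed unit is 0.71 < 1 for everyone, so the Nash equilibrium is zero contribution and the group total is Σ E_j = 32 + 20 + 55 + 52 + 16 + 58 + 8 + 24 = 265.
Each contributed unit returns 5.680 to the group, so the social optimum is full contribution by everyone: group total = 5.680 × 265 = 1505.20.
Efficiency loss = (5.680 − 1) × 265 = 1240.20.

1240.20 euros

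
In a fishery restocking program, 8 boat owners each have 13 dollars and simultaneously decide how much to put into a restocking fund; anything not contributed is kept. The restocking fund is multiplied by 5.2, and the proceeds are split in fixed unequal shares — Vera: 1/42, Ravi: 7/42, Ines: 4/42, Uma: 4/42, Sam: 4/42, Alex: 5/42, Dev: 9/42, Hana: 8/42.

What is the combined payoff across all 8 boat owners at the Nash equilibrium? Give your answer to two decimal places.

158.60 dollars

Each unit j contributes comes back to j as 5.2 × (j's share), so j prefers to contribute only if that share exceeds 1/5.2 = 0.1923; otherwise keeping the unit dominates.
The only share above 0.1923 is Dev's 9/42, contributing 13; the remaining 7 contribute 0. Total contributed: 13.
The restocking fund pays out 5.2 × 13 = 67.60 in total (split across the unequal shares, but the aggregate is all that matters for the group sum).
The 7 free-riders keep 13 each, adding 91. Group total = 91 + 67.60 = 158.60.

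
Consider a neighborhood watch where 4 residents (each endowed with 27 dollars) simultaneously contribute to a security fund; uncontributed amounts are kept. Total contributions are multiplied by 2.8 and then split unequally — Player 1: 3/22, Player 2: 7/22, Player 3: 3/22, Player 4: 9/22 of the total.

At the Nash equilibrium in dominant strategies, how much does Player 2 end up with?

For player j, contributing a unit is worthwhile iff 2.8 × (j's share) ≥ 1, i.e. iff j's share is at least 0.3571.
Only Player 4 (9/22) clears that bar, contributing 27; the remaining 3 contribute 0. Total contributed: 27.
Player 2 keeps 27 and receives 2.8 × 27 × 7/22 = 24.05 from the security fund, for a payoff of 51.05.

51.05 dollars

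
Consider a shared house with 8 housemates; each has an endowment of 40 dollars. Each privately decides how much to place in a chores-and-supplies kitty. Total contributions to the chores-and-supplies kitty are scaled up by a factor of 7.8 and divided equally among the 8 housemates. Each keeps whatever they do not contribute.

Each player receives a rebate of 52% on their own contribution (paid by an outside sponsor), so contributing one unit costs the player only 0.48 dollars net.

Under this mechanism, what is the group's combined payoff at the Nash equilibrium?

With the mechanism, a contributed unit returns (7.8/8) / 0.48 = 2.0313 per unit of net cost to the contributor — now above 1 — so contributing fully is weakly dominant for every player.
So the Nash equilibrium is full contribution by all 8; the group earns 8 × (40 × 0.52 + 7.8 × 40) = 2662.40.

2662.40 dollars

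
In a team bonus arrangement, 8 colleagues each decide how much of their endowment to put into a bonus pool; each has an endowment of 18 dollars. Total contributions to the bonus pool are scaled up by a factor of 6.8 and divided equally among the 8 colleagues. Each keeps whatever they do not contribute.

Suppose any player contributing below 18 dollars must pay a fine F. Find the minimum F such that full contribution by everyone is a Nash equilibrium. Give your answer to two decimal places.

2.70 dollars

Given the others contribute fully, the best deviation is to contribute 0 (any partial contribution still incurs the fine and gives up units whose private return 0.8500 is below 1).
Deviating from 18 to 0 saves 18 dollars but forfeits the deviator's share of the drop in the bonus pool: 6.8/8 × 18 = 15.30.
So the deviation gain is 18 − 15.30 = 2.70, and the fine must be at least 2.70 dollars to wipe it out.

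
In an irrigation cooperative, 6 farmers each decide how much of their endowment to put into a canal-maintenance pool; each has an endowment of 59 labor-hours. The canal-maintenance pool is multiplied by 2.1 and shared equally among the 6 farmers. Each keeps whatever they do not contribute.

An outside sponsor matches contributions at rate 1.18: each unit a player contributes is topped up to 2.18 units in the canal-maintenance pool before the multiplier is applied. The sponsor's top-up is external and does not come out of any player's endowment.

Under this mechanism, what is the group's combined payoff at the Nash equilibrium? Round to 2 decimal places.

354.00 labor-hours

With the mechanism, a contributed unit returns 2.1 × 2.18 / 6 = 0.7630 per unit of net cost — still below 1 — so contributing 0 remains dominant for every player.
At the Nash equilibrium no one contributes; group total payoff = 6 × 59 = 354.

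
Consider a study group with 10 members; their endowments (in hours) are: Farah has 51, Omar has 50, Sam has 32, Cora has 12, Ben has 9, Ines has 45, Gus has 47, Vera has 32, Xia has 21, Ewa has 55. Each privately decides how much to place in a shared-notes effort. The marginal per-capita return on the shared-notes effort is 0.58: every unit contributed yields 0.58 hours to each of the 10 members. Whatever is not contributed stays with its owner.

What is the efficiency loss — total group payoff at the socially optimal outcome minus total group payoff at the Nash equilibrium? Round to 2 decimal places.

1699.20 hours

The private return per contributed unit is 0.58 < 1 for everyone, so the Nash equilibrium is zero contribution and the group total is Σ E_j = 51 + 50 + 32 + 12 + 9 + 45 + 47 + 32 + 21 + 55 = 354.
Each contributed unit returns 5.800 to the group, so the social optimum is full contribution by everyone: group total = 5.800 × 354 = 2053.20.
Efficiency loss = (5.800 − 1) × 354 = 1699.20.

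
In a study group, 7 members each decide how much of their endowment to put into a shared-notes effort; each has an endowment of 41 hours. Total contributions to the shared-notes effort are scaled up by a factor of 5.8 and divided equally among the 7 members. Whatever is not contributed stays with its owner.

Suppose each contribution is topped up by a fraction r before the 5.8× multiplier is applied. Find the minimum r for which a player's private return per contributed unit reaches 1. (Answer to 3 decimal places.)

With matching at rate r, one contributed unit becomes (1 + r) in the shared-notes effort and returns 5.8 × (1 + r) / 7 to the contributor.
Setting this equal to 1: 1 + r = 7/5.8 = 1.2069.
So the minimum matching rate is r = 1.2069 − 1 = 0.207.

0.207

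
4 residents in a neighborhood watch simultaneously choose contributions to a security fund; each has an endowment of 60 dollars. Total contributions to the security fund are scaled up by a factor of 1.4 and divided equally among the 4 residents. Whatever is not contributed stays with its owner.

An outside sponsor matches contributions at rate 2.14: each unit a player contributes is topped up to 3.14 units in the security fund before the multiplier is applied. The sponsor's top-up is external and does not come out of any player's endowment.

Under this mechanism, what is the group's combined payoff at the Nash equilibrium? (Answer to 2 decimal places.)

1055.04 dollars

With the mechanism, a contributed unit returns 1.4 × 3.14 / 4 = 1.0990 per unit of net cost to the contributor — now above 1 — so contributing fully is weakly dominant for every player.
At the Nash equilibrium everyone contributes 60. Group total payoff = 1.4 × 3.14 × 240 = 1055.04.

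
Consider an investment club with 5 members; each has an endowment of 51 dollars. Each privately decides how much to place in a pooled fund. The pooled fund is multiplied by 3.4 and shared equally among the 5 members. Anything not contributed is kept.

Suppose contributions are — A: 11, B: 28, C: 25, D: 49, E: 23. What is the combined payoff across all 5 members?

Total contributed: 11 + 28 + 25 + 49 + 23 = 136; total kept: 5 × 51 − 136 = 119.
The pooled fund pays out 3.4 × 136 = 462.40 in aggregate.
Group total = 119 + 462.40 = 581.40.

581.40 dollars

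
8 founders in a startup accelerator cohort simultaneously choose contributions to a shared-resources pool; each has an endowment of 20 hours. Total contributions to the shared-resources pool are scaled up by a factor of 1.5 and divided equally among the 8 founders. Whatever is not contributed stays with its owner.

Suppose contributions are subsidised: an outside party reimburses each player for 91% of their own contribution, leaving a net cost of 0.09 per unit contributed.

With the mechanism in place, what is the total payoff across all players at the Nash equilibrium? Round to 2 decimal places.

385.60 hours

With the mechanism, a contributed unit returns (1.5/8) / 0.09 = 2.0833 per unit of net cost to the contributor — now above 1 — so contributing fully is weakly dominant for every player.
At the Nash equilibrium everyone contributes 20. Group total payoff = 8 × (20 × 0.91 + 1.5 × 20) = 385.60.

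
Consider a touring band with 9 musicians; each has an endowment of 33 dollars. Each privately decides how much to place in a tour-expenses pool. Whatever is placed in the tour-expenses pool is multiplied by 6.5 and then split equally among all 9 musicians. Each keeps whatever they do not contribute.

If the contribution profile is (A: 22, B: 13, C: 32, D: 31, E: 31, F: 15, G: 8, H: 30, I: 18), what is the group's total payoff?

1397.00 dollars

Total contributed: 22 + 13 + 32 + 31 + 31 + 15 + 8 + 30 + 18 = 200; total kept: 9 × 33 − 200 = 97.
The tour-expenses pool pays out 6.5 × 200 = 1300.00 in aggregate.
Group total = 97 + 1300.00 = 1397.00.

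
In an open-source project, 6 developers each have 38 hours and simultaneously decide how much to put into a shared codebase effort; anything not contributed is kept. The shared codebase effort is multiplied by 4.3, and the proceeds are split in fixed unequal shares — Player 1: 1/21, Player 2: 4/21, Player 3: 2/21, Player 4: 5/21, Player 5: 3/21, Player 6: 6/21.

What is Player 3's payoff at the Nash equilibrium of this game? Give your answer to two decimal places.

69.12 hours

Each unit j contributes comes back to j as 4.3 × (j's share), so j prefers to contribute only if that share exceeds 1/4.3 = 0.2326; otherwise keeping the unit dominates.
Player 4 and Player 6 are above the threshold, contributing 38 each; the remaining 4 contribute 0. Total contributed: 76.
Player 3 keeps 38 and receives 4.3 × 76 × 2/21 = 31.12 from the shared codebase effort, for a payoff of 69.12.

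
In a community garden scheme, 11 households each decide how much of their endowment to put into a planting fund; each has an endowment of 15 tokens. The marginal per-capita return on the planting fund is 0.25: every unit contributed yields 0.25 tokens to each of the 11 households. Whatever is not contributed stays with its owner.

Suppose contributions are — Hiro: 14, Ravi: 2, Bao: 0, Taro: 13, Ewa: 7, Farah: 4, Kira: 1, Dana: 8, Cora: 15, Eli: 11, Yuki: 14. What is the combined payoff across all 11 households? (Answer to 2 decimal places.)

Total contributed: 14 + 2 + 0 + 13 + 7 + 4 + 1 + 8 + 15 + 11 + 14 = 89; total kept: 11 × 15 − 89 = 76.
The planting fund pays out 0.25 × 11 × 89 = 244.75 in aggregate.
Group total = 76 + 244.75 = 320.75.

320.75 tokens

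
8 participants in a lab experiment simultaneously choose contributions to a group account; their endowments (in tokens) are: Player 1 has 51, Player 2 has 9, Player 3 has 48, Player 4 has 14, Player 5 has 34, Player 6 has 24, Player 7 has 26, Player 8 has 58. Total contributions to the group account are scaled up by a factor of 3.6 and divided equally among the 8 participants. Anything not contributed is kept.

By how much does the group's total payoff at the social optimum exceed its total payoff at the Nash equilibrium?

The private return per contributed unit is 3.6/8 = 0.4500 < 1 for every player regardless of endowment, so the Nash equilibrium is zero contribution and the group total is Σ E_j = 51 + 9 + 48 + 14 + 34 + 24 + 26 + 58 = 264.
Each contributed unit returns 3.600 to the group, so the social optimum is full contribution by everyone: group total = 3.600 × 264 = 950.40.
Efficiency loss = (3.600 − 1) × 264 = 686.40.

686.40 tokens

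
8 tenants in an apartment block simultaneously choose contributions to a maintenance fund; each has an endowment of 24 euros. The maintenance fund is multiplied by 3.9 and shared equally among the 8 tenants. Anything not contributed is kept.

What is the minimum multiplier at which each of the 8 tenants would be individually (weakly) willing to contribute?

8

A contributed unit returns (multiplier)/8 to its contributor.
This reaches 1 exactly when the multiplier is 8.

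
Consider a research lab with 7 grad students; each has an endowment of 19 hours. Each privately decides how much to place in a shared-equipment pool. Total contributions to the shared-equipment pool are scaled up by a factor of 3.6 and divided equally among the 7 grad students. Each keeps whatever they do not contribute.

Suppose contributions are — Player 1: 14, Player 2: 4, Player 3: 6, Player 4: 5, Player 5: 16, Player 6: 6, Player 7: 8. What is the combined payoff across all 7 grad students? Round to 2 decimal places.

Total contributed: 14 + 4 + 6 + 5 + 16 + 6 + 8 = 59; total kept: 7 × 19 − 59 = 74.
The shared-equipment pool pays out 3.6 × 59 = 212.40 in aggregate.
Group total = 74 + 212.40 = 286.40.

286.40 hours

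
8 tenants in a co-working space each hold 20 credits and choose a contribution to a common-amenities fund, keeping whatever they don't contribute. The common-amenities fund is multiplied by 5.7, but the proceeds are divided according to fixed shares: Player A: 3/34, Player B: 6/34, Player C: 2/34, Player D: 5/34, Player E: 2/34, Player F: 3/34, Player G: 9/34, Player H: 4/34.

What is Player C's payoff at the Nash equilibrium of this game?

For player j, contributing a unit is worthwhile iff 5.7 × (j's share) ≥ 1, i.e. iff j's share is at least 0.1754.
The shares above 0.1754 belong to Player B and Player G, contributing 20 each; the remaining 6 contribute 0. Total contributed: 40.
Player C keeps 20 and receives 5.7 × 40 × 2/34 = 13.41 from the common-amenities fund, for a payoff of 33.41.

33.41 credits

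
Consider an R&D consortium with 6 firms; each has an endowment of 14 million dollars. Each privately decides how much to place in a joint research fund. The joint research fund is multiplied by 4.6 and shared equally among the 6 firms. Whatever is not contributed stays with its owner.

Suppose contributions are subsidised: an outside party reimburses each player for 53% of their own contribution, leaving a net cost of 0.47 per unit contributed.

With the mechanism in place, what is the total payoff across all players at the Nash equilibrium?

The effective private return per unit is now (4.6/6) / 0.47 = 1.6312 > 1, so every player's dominant strategy flips to full contribution.
At the Nash equilibrium everyone contributes 14. Group total payoff = 6 × (14 × 0.53 + 4.6 × 14) = 430.92.

430.92 million dollars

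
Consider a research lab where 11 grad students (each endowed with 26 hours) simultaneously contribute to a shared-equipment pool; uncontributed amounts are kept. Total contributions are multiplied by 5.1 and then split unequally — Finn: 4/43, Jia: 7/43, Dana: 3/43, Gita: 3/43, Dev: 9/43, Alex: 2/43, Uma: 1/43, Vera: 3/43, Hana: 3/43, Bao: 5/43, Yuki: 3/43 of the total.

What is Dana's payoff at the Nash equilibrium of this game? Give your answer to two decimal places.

35.25 hours

Player j's private return per contributed unit is 5.1 × (j's share). Contributing is weakly dominant for j when that share is at least 1/5.1 = 0.1961, and contributing 0 is dominant otherwise.
Dev alone (share 9/43) is above the threshold, contributing 26; the remaining 10 contribute 0. Total contributed: 26.
Dana keeps 26 and receives 5.1 × 26 × 3/43 = 9.25 from the shared-equipment pool, for a payoff of 35.25.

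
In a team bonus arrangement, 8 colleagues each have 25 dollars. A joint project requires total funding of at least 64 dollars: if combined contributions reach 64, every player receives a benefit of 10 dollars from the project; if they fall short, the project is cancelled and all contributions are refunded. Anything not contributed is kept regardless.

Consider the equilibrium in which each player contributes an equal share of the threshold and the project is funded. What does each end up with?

27 dollars

Equal share of the threshold: 64/8 = 8.
At this profile no one gains by cutting their contribution: any cut drops the total below 64, the project is cancelled, contributions are refunded, and the deviator ends with 25, which is less than 25 − 8 + 10 = 27. Contributing more than 8 just wastes the excess. So contributing exactly 8 is a best response.
Each player's payoff: 25 − 8 + 10 = 27.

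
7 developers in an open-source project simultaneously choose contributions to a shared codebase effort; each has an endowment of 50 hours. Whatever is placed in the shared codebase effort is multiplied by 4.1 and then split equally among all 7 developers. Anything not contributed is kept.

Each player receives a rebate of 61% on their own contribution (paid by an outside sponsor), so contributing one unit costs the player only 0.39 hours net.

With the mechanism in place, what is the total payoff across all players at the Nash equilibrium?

Under the mechanism each unit contributed yields (4.1/7) / 0.39 = 1.5018 back to its contributor per unit of net cost, which exceeds 1, making full contribution the dominant choice for everyone.
At the Nash equilibrium everyone contributes 50. Group total payoff = 7 × (50 × 0.61 + 4.1 × 50) = 1648.50.

1648.50 hours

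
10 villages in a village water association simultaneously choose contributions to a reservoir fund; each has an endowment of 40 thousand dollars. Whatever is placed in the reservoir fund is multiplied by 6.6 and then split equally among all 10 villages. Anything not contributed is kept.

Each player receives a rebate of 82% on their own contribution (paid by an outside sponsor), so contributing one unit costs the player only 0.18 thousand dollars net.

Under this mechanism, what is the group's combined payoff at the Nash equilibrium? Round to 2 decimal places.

With the mechanism, a contributed unit returns (6.6/10) / 0.18 = 3.6667 per unit of net cost to the contributor — now above 1 — so contributing fully is weakly dominant for every player.
So the Nash equilibrium is full contribution by all 10; the group earns 10 × (40 × 0.82 + 6.6 × 40) = 2968.00.

2968.00 thousand dollars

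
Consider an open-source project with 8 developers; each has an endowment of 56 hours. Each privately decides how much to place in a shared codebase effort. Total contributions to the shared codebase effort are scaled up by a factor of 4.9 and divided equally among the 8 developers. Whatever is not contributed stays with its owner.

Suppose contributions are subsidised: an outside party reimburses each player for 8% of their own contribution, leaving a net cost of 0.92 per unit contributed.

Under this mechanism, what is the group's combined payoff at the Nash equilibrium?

Even with the mechanism, each unit contributed returns only (4.9/8) / 0.92 = 0.6658 per unit of net cost, so contributing nothing is still dominant.
Everyone keeps their endowment and the group total is 8 × 56 = 448.

448.00 hours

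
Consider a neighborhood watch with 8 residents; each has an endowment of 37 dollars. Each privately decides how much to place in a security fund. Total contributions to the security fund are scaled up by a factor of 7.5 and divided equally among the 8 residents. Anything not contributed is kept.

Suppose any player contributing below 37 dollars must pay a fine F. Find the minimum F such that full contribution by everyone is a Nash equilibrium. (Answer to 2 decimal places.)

Given the others contribute fully, the best deviation is to contribute 0 (any partial contribution still incurs the fine and gives up units whose private return 0.9375 is below 1).
Deviating from 37 to 0 saves 37 dollars but forfeits the deviator's share of the drop in the security fund: 7.5/8 × 37 = 34.69.
So the deviation gain is 37 − 34.69 = 2.31, and the fine must be at least 2.31 dollars to wipe it out.

2.31 dollars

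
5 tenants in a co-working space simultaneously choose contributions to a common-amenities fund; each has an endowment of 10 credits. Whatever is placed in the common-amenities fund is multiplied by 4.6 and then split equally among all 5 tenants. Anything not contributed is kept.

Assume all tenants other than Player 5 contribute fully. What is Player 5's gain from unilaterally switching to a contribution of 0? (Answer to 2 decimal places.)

0.80 credits

Switching from a contribution of 10 to 0 lets Player 5 keep an extra 10 credits, but lowers the common-amenities fund by 10, which costs Player 5 their own share of that drop: 4.6/5 × 10 = 9.20.
Net gain = 10 − 9.20 = 0.80. The private return per contributed unit (0.9200) is below 1, so free-riding is indeed the best response regardless of what the others do.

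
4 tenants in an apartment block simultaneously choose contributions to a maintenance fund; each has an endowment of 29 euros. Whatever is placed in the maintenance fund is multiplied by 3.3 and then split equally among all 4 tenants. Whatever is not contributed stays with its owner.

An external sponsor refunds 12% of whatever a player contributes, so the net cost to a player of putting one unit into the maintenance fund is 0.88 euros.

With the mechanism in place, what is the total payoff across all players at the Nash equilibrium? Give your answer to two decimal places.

116.00 euros

With the mechanism, a contributed unit returns (3.3/4) / 0.88 = 0.9375 per unit of net cost — still below 1 — so contributing 0 remains dominant for every player.
Everyone keeps their endowment and the group total is 4 × 29 = 116.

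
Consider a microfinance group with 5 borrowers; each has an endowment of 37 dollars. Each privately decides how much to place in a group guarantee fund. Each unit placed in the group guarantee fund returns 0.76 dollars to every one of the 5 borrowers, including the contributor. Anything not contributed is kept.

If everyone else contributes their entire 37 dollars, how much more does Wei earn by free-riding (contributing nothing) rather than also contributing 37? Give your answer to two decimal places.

8.88 dollars

Switching from a contribution of 37 to 0 lets Wei keep an extra 37 dollars, but lowers the group guarantee fund by 37, which costs Wei their own share of that drop: 0.76 × 37 = 28.12.
Net gain = 37 − 28.12 = 8.88. The private return per contributed unit (0.76) is below 1, so free-riding is indeed the best response regardless of what the others do.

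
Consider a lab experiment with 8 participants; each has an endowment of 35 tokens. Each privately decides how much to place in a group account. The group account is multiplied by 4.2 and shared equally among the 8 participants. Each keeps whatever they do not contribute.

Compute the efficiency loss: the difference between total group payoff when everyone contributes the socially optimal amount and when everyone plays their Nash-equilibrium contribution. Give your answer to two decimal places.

896.00 tokens

Each contributed unit returns 4.2/8 = 0.5250 to its contributor — below 1 — so contributing 0 is dominant for every player. At the Nash equilibrium everyone keeps their 35, and the group total is 8 × 35 = 280.
Each contributed unit returns 4.200 to the group as a whole (0.5250 to each of 8 players), which exceeds 1, so the social optimum is full contribution: group total = 4.200 × 280 = 1176.00.
Efficiency loss = 1176.00 − 280 = 896.00.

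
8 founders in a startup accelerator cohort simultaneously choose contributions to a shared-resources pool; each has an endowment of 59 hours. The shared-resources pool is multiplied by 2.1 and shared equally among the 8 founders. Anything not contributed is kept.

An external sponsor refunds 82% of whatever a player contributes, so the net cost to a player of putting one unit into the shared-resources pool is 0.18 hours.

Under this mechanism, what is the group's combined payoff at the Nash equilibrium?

1378.24 hours

The effective private return per unit is now (2.1/8) / 0.18 = 1.4583 > 1, so every player's dominant strategy flips to full contribution.
At the Nash equilibrium everyone contributes 59. Group total payoff = 8 × (59 × 0.82 + 2.1 × 59) = 1378.24.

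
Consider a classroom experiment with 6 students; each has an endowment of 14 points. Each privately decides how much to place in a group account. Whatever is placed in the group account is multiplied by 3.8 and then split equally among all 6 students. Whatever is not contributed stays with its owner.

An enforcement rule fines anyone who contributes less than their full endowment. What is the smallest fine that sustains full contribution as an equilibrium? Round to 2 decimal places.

5.13 points

Given the others contribute fully, the best deviation is to contribute 0 (any partial contribution still incurs the fine and gives up units whose private return 0.6333 is below 1).
Deviating from 14 to 0 saves 14 points but forfeits the deviator's share of the drop in the group account: 3.8/6 × 14 = 8.87.
So the deviation gain is 14 − 8.87 = 5.13, and the fine must be at least 5.13 points to wipe it out.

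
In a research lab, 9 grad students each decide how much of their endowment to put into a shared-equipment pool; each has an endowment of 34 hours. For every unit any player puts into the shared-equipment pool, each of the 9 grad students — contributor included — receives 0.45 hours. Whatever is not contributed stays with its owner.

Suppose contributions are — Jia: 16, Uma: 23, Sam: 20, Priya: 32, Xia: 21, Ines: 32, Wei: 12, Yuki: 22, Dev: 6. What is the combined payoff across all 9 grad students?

867.20 hours

Total contributed: 16 + 23 + 20 + 32 + 21 + 32 + 12 + 22 + 6 = 184; total kept: 9 × 34 − 184 = 122.
The shared-equipment pool pays out 0.45 × 9 × 184 = 745.20 in aggregate.
Group total = 122 + 745.20 = 867.20.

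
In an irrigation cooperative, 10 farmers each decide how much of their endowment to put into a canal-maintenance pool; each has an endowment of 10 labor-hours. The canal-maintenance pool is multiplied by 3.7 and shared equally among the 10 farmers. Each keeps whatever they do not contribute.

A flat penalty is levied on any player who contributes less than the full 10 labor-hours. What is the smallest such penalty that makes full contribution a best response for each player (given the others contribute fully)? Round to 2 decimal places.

Given the others contribute fully, the best deviation is to contribute 0 (any partial contribution still incurs the fine and gives up units whose private return 0.3700 is below 1).
Deviating from 10 to 0 saves 10 labor-hours but forfeits the deviator's share of the drop in the canal-maintenance pool: 3.7/10 × 10 = 3.70.
So the deviation gain is 10 − 3.70 = 6.30, and the fine must be at least 6.30 labor-hours to wipe it out.

6.30 labor-hours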